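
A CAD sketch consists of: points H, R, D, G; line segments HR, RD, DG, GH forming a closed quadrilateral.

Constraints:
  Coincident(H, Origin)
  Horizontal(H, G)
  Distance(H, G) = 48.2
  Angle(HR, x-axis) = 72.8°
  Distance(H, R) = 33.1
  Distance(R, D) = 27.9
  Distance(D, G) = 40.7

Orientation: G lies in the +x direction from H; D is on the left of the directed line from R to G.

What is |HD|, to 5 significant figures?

53.569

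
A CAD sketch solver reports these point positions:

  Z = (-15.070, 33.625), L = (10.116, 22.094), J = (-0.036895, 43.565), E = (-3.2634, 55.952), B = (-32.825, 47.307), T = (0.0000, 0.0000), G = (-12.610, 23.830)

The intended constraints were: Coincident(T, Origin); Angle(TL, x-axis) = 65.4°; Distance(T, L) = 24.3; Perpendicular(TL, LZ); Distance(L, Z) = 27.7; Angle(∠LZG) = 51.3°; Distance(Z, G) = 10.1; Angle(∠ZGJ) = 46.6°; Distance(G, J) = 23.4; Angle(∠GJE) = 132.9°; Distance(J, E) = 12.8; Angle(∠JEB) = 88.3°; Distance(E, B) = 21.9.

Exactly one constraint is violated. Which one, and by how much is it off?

Distance(E, B) = 21.9 — off by 8.90.

T = (0.00, 0.00) ✓; TL at 65.40° ✓; |TL| = 24.30 ✓; ∠(TL, LZ) = 90.00° ✓; |LZ| = 27.70 ✓; ∠LZG = 51.30° ✓; |ZG| = 10.10 ✓; ∠ZGJ = 46.60° ✓; |GJ| = 23.40 ✓; ∠GJE = 132.9° ✓; |JE| = 12.80 ✓; ∠JEB = 88.30° ✓; |EB| = 30.80 ✗.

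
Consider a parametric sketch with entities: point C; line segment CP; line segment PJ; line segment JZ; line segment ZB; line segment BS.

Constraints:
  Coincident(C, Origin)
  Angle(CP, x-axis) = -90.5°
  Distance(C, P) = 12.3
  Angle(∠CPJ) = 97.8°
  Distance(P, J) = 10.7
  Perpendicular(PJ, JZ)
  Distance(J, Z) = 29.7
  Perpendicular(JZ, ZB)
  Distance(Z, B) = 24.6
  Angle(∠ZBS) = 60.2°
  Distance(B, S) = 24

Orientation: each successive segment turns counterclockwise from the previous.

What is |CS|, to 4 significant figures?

3.326

The perpendicularity gives ZB at right angles to JZ, so ZB runs at 171.7°; with |ZB| = 24.6, B = (-9.574, 19.10). ∠ZBS = 60.2° gives BS at -68.50° from the x-axis; with |BS| = 24.0, S = (-0.7783, -3.234). Then |CS| = |S − C| = 3.326.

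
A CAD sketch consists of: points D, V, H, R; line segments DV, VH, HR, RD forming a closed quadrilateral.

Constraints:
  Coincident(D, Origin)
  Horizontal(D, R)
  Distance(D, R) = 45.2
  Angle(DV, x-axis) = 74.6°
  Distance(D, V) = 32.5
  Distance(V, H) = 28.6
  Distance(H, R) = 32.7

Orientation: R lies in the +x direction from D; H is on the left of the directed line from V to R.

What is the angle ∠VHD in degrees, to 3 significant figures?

39.7°

Checks: D.y = 0.00, R.y = 0.00 ✓; |VH| = 28.60 ✓; |HR| = 32.70 ✓.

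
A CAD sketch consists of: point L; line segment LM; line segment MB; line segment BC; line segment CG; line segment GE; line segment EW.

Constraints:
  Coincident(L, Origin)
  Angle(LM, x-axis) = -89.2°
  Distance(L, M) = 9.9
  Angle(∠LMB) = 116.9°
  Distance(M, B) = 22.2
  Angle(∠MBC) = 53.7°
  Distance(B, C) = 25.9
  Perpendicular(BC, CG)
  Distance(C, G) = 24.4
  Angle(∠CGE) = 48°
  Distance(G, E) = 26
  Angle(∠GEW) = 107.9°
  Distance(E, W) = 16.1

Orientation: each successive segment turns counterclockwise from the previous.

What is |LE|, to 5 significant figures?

18.780

L is at the origin; LM runs at -89.2° with length 9.9, so M = (0.13823, -9.8990). ∠LMB = 116.9° gives MB at -26.100° from the x-axis; with |MB| = 22.2, B = (20.074, -19.666). ∠MBC = 53.7° gives BC at 100.20° from the x-axis; with |BC| = 25.9, C = (15.488, 5.8250). The perpendicularity gives CG at right angles to BC, so CG runs at -169.80°; with |CG| = 24.4, G = (-8.5264, 1.5041). ∠CGE = 48.0° gives GE at -37.800° from the x-axis; with |GE| = 26.0, E = (12.018, -14.431). Then |LE| = |E − L| = 18.780.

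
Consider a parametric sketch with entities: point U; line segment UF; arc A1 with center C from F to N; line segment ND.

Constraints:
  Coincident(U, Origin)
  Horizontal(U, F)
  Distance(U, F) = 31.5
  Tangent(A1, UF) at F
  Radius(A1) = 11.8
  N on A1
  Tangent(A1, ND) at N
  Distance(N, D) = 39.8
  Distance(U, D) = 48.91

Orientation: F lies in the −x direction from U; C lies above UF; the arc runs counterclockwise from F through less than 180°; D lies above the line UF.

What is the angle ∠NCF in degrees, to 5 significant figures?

76.444°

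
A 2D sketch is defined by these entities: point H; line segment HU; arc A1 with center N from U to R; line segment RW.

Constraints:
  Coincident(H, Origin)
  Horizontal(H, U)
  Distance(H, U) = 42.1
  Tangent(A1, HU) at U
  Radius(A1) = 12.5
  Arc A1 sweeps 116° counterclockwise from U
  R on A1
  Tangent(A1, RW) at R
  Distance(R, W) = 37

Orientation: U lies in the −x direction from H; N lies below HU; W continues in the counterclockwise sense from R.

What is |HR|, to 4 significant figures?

56.28

Tangency of A1 to HU means the radius NU is perpendicular to HU, so N = U + (0, -12.5) = (-42.10, -12.50). On A1, U sits at bearing 90° from N; a 116° counterclockwise sweep puts R at bearing 206°, so R = N + 12.5·(cos 206°, sin 206°) = (-53.33, -17.98). Then |HR| = |R − H| = 56.28.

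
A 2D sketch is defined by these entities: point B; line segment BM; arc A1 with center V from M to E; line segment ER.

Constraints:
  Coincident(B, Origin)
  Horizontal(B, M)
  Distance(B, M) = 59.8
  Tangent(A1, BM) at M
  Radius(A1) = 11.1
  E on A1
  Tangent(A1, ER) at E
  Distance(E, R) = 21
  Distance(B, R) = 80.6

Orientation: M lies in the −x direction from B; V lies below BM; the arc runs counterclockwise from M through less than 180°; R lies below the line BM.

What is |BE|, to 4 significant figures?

71.19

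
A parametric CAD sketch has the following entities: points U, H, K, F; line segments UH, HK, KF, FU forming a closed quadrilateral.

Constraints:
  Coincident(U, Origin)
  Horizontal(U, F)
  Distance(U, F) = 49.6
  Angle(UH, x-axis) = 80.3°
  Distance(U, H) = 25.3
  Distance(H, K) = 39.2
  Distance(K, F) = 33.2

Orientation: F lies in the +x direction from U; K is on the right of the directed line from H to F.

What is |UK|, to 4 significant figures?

21.82

U is at the origin; U and F share the same y with |UF| = 49.6 and F in +x, so F = (49.6, 0). UH runs at 80.3° with |UH| = 25.3, so H = (4.263, 24.94). K is determined by |HK| = 39.2 and |KF| = 33.2 together: it lies at the intersection of circle(H, 39.2) and circle(F, 33.2). With |HF| = 51.74, the foot of the radical line on HF is 30.07 from H and the perpendicular offset is √(39.2² − 30.07²) = 25.15. Taking the right-of-HF solution: K = (18.49, -11.59).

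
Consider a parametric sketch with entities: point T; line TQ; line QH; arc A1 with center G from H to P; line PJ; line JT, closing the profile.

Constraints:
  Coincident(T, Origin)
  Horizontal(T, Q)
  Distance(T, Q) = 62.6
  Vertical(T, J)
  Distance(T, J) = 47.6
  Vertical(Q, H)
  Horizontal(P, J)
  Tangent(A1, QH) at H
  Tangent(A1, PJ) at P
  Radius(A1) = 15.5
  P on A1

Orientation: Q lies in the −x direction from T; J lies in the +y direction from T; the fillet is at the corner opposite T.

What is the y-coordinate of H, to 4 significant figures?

32.10

T is at the origin; T and Q share the same y with |TQ| = 62.6 and Q on the −x side, so Q = (-62.60, 0.000). T and J share the same x with |TJ| = 47.6 and J on the +y side, so J = (0.000, 47.60). The virtual corner opposite T is at (-62.60, 47.60). Tangency of A1 to QH means the radius GH is perpendicular to QH and A1 meets PJ tangentially, so GP is at right angles to PJ, with radius 15.5, so the center G sits 15.5 in from both sides at G = (-47.10, 32.10). That places the tangent points at H = (-62.60, 32.10) on QH and P = (-47.10, 47.60) on PJ. So H.y = 32.10.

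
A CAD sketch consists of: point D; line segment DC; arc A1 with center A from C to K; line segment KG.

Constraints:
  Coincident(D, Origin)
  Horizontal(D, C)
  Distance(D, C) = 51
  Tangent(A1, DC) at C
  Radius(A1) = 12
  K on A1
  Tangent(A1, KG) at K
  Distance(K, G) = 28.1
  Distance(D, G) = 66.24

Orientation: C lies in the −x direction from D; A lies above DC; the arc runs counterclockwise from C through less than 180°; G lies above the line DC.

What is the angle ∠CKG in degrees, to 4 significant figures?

123.7°

D is at the origin; DC is horizontal with |DC| = 51.0 and C on the −x side, so C = (-51.00, 0.000). The tangent condition forces AC to be normal to DC, so A = C + (0, 12) = (-51.00, 12.00). Since AK ⟂ KG (tangency), |AG| = √(12.0² + 28.1²) = 30.56 regardless of where K sits on A1. So G lies on both circle(D, 66.24) and circle(A, 30.56); the above-DC intersection is G = (-50.76, 42.55). K is the foot of the tangent from G: K = (-39.93, 16.63).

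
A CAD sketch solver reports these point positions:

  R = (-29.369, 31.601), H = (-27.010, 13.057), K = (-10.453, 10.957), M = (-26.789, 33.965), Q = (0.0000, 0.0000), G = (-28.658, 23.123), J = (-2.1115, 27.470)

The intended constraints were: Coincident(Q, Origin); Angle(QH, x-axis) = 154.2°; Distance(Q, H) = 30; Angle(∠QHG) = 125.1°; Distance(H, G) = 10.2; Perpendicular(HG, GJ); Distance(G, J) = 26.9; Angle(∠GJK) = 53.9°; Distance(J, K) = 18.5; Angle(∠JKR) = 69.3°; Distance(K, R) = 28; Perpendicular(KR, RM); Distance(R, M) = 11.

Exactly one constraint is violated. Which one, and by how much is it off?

Distance(R, M) = 11 — off by 7.50.

Q = (0.00, 0.00) ✓; QH at 154.2° ✓; |QH| = 30.00 ✓; ∠QHG = 125.1° ✓; |HG| = 10.20 ✓; ∠(HG, GJ) = 90.00° ✓; |GJ| = 26.90 ✓; ∠GJK = 53.90° ✓; |JK| = 18.50 ✓; ∠JKR = 69.30° ✓; |KR| = 28.00 ✓; ∠(KR, RM) = 90.00° ✓; |RM| = 3.499 ✗.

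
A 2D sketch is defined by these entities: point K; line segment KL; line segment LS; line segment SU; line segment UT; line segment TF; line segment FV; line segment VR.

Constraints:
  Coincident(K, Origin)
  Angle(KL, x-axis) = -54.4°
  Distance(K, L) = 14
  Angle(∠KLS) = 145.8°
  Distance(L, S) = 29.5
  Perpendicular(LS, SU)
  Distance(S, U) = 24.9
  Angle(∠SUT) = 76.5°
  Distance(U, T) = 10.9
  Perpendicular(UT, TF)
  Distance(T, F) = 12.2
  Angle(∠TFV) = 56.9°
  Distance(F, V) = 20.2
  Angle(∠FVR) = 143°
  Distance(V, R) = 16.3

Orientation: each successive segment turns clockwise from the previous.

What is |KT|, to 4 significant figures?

33.75

LS is perpendicular to SU, so SU runs at -178.6°; with |SU| = 24.9, U = (-16.02, -41.48). ∠SUT = 76.5° gives UT at 77.90° from the x-axis; with |UT| = 10.9, T = (-13.74, -30.83). Then |KT| = |T − K| = 33.75.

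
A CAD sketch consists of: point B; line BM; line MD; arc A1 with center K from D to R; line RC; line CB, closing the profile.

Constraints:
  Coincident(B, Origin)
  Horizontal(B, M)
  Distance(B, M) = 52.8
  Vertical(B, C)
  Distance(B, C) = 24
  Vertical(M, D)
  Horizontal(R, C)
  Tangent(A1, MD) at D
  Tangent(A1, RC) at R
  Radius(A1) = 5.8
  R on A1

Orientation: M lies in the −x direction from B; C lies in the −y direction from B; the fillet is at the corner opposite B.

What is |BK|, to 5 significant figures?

50.401

B is at the origin; BM is horizontal with |BM| = 52.8 and M on the −x side, so M = (-52.800, 0.0000). BC is vertical with |BC| = 24.0 and C on the −y side, so C = (0.0000, -24.000). The virtual corner opposite B is at (-52.800, -24.000). Since A1 is tangent to MD there, KD ⟂ MD and the tangent condition forces KR to be normal to RC, with radius 5.8, so the center K sits 5.8 in from both sides at K = (-47.000, -18.200). Then |BK| = |K − B| = 50.401.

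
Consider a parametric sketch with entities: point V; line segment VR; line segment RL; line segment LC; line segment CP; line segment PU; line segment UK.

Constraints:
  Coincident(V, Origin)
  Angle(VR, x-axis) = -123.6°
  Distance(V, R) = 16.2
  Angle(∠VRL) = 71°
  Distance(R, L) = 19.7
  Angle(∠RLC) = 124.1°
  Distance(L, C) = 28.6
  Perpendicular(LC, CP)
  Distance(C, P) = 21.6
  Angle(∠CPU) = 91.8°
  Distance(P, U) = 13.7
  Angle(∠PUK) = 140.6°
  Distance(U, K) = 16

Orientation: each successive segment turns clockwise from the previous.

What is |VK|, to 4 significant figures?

8.597

V is at the origin; VR runs at -123.6° with length 16.2, so R = (-8.965, -13.49). ∠VRL = 71.0° gives RL at 127.4° from the x-axis; with |RL| = 19.7, L = (-20.93, 2.157). ∠RLC = 124.1° gives LC at 71.50° from the x-axis; with |LC| = 28.6, C = (-11.86, 29.28). The perpendicularity gives CP at right angles to LC, so CP runs at -18.50°; with |CP| = 21.6, P = (8.628, 22.42). ∠CPU = 91.8° gives PU at -106.7° from the x-axis; with |PU| = 13.7, U = (4.692, 9.303). ∠PUK = 140.6° gives UK at -146.1° from the x-axis; with |UK| = 16.0, K = (-8.589, 0.3788). Then |VK| = |K − V| = 8.597.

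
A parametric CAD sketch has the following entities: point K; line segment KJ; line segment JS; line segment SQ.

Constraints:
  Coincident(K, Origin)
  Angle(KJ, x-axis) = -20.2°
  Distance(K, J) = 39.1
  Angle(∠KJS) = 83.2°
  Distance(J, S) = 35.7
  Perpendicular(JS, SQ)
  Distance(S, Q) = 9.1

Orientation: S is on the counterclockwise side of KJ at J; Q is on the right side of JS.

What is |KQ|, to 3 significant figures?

57.1

K is at the origin; KJ runs at -20.2° with length 39.1, so J = 39.1·(cos -20.2°, sin -20.2°) = (36.7, -13.5). ∠KJS = 83.2°, so JS runs at -20.2° + (180° − 83.2°) = 76.6° from the x-axis; with |JS| = 35.7, S = J + 35.7·(cos 76.6°, sin 76.6°) = (45.0, 21.2). JS ⟂ SQ; with |SQ| = 9.1 on the right of JS, Q = S + 9.1·(0.973, -0.232) = (53.8, 19.1). Then |KQ| = |Q − K| = 57.1.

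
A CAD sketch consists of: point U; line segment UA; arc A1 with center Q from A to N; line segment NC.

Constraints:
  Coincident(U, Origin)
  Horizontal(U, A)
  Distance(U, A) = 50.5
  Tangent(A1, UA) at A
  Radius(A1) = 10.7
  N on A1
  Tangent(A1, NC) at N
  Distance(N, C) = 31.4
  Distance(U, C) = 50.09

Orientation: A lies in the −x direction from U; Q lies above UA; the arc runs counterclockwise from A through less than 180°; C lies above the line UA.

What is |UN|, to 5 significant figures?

40.936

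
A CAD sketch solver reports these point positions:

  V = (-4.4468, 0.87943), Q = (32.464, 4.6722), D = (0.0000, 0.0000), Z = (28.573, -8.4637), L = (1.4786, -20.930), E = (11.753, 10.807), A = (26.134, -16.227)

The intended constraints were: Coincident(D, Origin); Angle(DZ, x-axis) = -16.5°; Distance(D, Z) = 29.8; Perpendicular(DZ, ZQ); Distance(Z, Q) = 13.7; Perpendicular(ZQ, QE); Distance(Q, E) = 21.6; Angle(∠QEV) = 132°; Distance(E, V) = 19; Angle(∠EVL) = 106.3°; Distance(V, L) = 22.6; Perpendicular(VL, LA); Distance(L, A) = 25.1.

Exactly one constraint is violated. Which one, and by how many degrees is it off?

Perpendicular(VL, LA) — off by 4.40°.

D = (0.00, 0.00) ✓; DZ at -16.50° ✓; |DZ| = 29.80 ✓; ∠(DZ, ZQ) = 90.00° ✓; |ZQ| = 13.70 ✓; ∠(ZQ, QE) = 90.00° ✓; |QE| = 21.60 ✓; ∠QEV = 132.0° ✓; |EV| = 19.00 ✓; ∠EVL = 106.3° ✓; |VL| = 22.60 ✓; ∠(VL, LA) = 85.60° ✗; |LA| = 25.10 ✓.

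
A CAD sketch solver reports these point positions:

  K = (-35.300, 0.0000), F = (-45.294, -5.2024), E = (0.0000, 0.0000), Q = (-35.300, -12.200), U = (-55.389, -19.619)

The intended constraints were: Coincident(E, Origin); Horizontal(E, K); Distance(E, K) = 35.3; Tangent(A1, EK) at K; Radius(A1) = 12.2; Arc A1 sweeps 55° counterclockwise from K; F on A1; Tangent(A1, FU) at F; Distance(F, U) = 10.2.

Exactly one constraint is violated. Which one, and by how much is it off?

Distance(F, U) = 10.2 — off by 7.40.

E = (0.00, 0.00) ✓; E.y = 0.00, K.y = 0.00 ✓; |EK| = 35.30 ✓; ∠(QK, KE) = 90.00° ✓; |QK| = 12.20 ✓; bearing(Q→F) − bearing(Q→K) = 55.00° ✓; |QF| = 12.20 ✓; ∠(QF, FU) = 90.00° ✓; |FU| = 17.60 ✗.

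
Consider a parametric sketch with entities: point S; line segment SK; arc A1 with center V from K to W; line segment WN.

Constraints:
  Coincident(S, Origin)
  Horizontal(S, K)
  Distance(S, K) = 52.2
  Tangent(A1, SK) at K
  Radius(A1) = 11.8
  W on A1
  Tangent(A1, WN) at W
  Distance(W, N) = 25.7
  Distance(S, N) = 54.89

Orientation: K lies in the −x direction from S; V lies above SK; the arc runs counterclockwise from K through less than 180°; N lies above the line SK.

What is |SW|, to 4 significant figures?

42.06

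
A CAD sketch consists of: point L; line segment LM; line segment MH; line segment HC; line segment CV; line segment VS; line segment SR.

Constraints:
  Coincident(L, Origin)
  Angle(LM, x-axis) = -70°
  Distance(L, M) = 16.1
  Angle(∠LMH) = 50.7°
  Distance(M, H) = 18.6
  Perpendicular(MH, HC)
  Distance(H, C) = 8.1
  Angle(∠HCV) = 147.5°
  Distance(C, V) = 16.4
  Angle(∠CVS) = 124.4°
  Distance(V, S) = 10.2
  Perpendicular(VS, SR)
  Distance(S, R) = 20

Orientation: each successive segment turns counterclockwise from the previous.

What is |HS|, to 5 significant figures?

29.278

L is at the origin; LM runs at -70.0° with length 16.1, so M = (5.5065, -15.129). ∠LMH = 50.7° gives MH at 59.300° from the x-axis; with |MH| = 18.6, H = (15.003, 0.86420). MH is perpendicular to HC, so HC runs at 149.30°; with |HC| = 8.1, C = (8.0378, 4.9996). ∠HCV = 147.5° gives CV at -178.20° from the x-axis; with |CV| = 16.4, V = (-8.3541, 4.4845). ∠CVS = 124.4° gives VS at -122.60° from the x-axis; with |VS| = 10.2, S = (-13.850, -4.1086). Then |HS| = |S − H| = 29.278.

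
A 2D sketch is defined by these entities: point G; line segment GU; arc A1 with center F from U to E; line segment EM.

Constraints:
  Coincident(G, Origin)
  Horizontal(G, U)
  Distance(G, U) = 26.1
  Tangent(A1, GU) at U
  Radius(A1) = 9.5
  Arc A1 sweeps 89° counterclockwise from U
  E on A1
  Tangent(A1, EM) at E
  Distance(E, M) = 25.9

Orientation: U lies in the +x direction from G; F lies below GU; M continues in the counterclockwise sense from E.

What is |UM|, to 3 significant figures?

36.6

G is at the origin; G and U share the same y with |GU| = 26.1 and U on the +x side, so U = (26.1, 0.00). Tangency of A1 to GU means the radius FU is perpendicular to GU, so F = U + (0, -9.5) = (26.1, -9.50). On A1, U sits at bearing 90° from F; an 89° counterclockwise sweep puts E at bearing 179°, so E = F + 9.5·(cos 179°, sin 179°) = (16.6, -9.33). Tangency of A1 to EM means the radius FE is perpendicular to EM, so EM runs along (−sin 179°, cos 179°); with |EM| = 25.9, M = (16.1, -35.2). Then |UM| = |M − U| = 36.6.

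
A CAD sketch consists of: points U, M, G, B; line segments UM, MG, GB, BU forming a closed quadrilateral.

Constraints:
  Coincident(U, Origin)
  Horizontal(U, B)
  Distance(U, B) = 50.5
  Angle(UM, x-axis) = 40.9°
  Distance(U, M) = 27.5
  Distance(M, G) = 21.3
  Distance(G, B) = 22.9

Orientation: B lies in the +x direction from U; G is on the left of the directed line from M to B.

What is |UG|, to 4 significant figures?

46.91

U is at the origin; U and B share the same y with |UB| = 50.5 and B in +x, so B = (50.5, 0). UM runs at 40.9° with |UM| = 27.5, so M = (20.79, 18.01). G is determined by |MG| = 21.3 and |GB| = 22.9 together: it lies at the intersection of circle(M, 21.3) and circle(B, 22.9). With |MB| = 34.74, the foot of the radical line on MB is 16.35 from M and the perpendicular offset is √(21.3² − 16.35²) = 13.65. Taking the left-of-MB solution: G = (41.84, 21.20).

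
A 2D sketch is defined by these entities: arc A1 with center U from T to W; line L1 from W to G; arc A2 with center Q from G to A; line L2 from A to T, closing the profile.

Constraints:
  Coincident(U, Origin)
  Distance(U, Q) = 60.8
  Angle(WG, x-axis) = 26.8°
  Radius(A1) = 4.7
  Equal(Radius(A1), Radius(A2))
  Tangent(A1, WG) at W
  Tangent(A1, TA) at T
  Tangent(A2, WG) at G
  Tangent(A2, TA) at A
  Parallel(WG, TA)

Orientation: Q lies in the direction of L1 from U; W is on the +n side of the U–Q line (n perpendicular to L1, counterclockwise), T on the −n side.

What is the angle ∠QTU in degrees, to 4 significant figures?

85.58°

The slot axis is L1's direction at 26.8°, so u = (cos 26.8°, sin 26.8°) = (0.8926, 0.4509) and n = (−sin 26.8°, cos 26.8°) = (-0.4509, 0.8926). U is at the origin and Q lies 60.8 along u from U, so Q = 60.8·u = (54.27, 27.41). Tangency of A1 to both parallel lines with radius 4.7 puts W and T at U ± 4.7·n: W = (-2.119, 4.195), T = (2.119, -4.195). Then cos ∠QTU = TQ·TU / (|TQ||TU|), giving 85.58°.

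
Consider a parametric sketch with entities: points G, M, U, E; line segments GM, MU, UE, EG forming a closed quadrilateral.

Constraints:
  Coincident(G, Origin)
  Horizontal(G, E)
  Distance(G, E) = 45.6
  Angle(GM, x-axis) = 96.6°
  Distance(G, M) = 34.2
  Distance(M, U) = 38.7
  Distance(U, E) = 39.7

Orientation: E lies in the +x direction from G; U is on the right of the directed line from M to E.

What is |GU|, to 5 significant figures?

6.9466

Checks: |MU| = 38.70 ✓; |UE| = 39.70 ✓.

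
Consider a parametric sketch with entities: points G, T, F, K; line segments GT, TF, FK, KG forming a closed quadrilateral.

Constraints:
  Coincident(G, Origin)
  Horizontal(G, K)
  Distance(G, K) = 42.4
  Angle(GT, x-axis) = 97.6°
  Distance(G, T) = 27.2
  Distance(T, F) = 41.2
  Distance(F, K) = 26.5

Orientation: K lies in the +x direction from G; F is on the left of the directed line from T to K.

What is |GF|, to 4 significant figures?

45.74

G is at the origin; GK is horizontal with |GK| = 42.4 and K in +x, so K = (42.4, 0). GT runs at 97.6° with |GT| = 27.2, so T = (-3.597, 26.96). F is determined by |TF| = 41.2 and |FK| = 26.5 together: it lies at the intersection of circle(T, 41.2) and circle(K, 26.5). With |TK| = 53.32, the foot of the radical line on TK is 35.99 from T and the perpendicular offset is √(41.2² − 35.99²) = 20.05. Taking the left-of-TK solution: F = (37.59, 26.06).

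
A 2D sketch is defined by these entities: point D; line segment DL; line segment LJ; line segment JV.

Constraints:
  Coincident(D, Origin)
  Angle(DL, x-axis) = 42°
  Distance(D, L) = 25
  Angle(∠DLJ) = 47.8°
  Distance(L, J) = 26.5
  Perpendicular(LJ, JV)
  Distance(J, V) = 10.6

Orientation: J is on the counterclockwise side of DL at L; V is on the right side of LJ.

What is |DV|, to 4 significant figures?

30.70

D is at the origin; DL runs at 42.0° with length 25.0, so L = 25.0·(cos 42.0°, sin 42.0°) = (18.58, 16.73). ∠DLJ = 47.8°, so LJ runs at 42.0° + (180° − 47.8°) = 174.2° from the x-axis; with |LJ| = 26.5, J = L + 26.5·(cos 174.2°, sin 174.2°) = (-7.786, 19.41). LJ ⟂ JV; with |JV| = 10.6 on the right of LJ, V = J + 10.6·(0.1011, 0.9949) = (-6.715, 29.95). Then |DV| = |V − D| = 30.70.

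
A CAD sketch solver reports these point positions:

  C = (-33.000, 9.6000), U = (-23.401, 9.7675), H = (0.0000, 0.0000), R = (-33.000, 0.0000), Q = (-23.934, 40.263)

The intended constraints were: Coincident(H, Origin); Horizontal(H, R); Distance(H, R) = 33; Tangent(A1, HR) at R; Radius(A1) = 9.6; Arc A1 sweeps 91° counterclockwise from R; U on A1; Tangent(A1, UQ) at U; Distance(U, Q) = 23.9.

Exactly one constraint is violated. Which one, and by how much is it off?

Distance(U, Q) = 23.9 — off by 6.60.

H = (0.00, 0.00) ✓; H.y = 0.00, R.y = 0.00 ✓; |HR| = 33.00 ✓; ∠(CR, RH) = 90.00° ✓; |CR| = 9.600 ✓; bearing(C→U) − bearing(C→R) = 91.00° ✓; |CU| = 9.600 ✓; ∠(CU, UQ) = 90.00° ✓; |UQ| = 30.50 ✗.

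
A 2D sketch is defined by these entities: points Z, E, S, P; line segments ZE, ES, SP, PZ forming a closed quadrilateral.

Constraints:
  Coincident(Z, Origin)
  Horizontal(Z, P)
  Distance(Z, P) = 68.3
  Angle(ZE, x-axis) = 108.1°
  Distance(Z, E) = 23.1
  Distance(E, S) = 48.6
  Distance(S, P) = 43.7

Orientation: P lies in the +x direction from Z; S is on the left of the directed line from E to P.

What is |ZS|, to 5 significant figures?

52.135

Z is at the origin; ZP is horizontal with |ZP| = 68.3 and P in +x, so P = (68.3, 0). ZE runs at 108.1° with |ZE| = 23.1, so E = (-7.1766, 21.957). S is determined by |ES| = 48.6 and |SP| = 43.7 together: it lies at the intersection of circle(E, 48.6) and circle(P, 43.7). With |EP| = 78.606, the foot of the radical line on EP is 42.180 from E and the perpendicular offset is √(48.6² − 42.180²) = 24.142. Taking the left-of-EP solution: S = (40.068, 33.356).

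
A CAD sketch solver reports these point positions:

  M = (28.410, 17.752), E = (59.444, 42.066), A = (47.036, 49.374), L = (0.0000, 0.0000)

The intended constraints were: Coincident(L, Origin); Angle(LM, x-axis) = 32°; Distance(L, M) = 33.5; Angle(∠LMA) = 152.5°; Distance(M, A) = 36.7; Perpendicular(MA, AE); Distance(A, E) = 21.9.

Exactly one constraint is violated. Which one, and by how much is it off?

Distance(A, E) = 21.9 — off by 7.50.

L = (0.00, 0.00) ✓; LM at 32.00° ✓; |LM| = 33.50 ✓; ∠LMA = 152.5° ✓; |MA| = 36.70 ✓; ∠(MA, AE) = 90.00° ✓; |AE| = 14.40 ✗.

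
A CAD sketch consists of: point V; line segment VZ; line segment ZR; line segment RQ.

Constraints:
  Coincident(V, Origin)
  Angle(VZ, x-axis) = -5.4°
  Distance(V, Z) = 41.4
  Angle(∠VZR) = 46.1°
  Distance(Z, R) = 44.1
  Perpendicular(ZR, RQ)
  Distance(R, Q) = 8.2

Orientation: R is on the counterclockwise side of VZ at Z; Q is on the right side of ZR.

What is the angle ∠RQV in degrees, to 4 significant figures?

22.04°

V is at the origin; VZ runs at -5.4° with length 41.4, so Z = 41.4·(cos -5.4°, sin -5.4°) = (41.22, -3.896). ∠VZR = 46.1°, so ZR runs at -5.4° + (180° − 46.1°) = 128.5° from the x-axis; with |ZR| = 44.1, R = Z + 44.1·(cos 128.5°, sin 128.5°) = (13.76, 30.62). ZR ⟂ RQ; with |RQ| = 8.2 on the right of ZR, Q = R + 8.2·(0.7826, 0.6225) = (20.18, 35.72). Then cos ∠RQV = QR·QV / (|QR||QV|), giving 22.04°.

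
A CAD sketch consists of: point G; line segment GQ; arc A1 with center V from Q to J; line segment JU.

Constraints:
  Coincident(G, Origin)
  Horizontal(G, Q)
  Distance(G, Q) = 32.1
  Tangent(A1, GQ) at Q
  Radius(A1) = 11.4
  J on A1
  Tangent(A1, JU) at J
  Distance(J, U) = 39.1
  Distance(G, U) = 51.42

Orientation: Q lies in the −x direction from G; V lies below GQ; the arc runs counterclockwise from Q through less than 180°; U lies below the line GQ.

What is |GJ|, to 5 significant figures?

44.953

Checks: |VJ| = 11.40 ✓; ∠(VJ, JU) = 90.00° ✓; |JU| = 39.10 ✓; |GU| = 51.42 ✓.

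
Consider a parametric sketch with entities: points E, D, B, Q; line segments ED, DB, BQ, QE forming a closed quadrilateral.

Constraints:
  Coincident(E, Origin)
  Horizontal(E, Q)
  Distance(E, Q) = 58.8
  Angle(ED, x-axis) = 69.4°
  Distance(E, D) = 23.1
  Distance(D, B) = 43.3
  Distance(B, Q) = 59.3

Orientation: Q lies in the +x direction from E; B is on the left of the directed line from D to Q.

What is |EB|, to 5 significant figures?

65.531

Checks: |DB| = 43.30 ✓; |BQ| = 59.30 ✓.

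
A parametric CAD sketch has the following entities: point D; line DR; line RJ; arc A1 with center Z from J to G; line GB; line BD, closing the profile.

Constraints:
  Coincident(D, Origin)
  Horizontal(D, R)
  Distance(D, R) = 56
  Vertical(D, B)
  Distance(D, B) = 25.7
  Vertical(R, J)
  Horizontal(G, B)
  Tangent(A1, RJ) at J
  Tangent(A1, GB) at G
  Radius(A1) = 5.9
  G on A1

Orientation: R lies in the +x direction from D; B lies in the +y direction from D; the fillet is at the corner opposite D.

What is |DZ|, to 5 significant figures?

53.871

D and B share the same x with |DB| = 25.7 and B on the +y side, so B = (0.0000, 25.700). The virtual corner opposite D is at (56.000, 25.700). Tangency of A1 to RJ means the radius ZJ is perpendicular to RJ and tangency of A1 to GB means the radius ZG is perpendicular to GB, with radius 5.9, so the center Z sits 5.9 in from both sides at Z = (50.100, 19.800). Then |DZ| = |Z − D| = 53.871.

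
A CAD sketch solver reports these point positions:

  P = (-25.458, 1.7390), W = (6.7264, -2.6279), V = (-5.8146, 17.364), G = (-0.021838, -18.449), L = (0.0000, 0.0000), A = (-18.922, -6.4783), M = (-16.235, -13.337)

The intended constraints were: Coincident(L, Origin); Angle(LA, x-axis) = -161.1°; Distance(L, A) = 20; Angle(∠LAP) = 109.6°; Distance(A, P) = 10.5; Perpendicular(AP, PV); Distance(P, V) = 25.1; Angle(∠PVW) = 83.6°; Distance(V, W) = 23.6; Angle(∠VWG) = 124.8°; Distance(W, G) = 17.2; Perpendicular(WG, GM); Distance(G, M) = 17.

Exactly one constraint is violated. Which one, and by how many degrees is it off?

Perpendicular(WG, GM) — off by 5.60°.

L = (0.00, 0.00) ✓; LA at -161.1° ✓; |LA| = 20.00 ✓; ∠LAP = 109.6° ✓; |AP| = 10.50 ✓; ∠(AP, PV) = 90.00° ✓; |PV| = 25.10 ✓; ∠PVW = 83.60° ✓; |VW| = 23.60 ✓; ∠VWG = 124.8° ✓; |WG| = 17.20 ✓; ∠(WG, GM) = 84.40° ✗; |GM| = 17.00 ✓.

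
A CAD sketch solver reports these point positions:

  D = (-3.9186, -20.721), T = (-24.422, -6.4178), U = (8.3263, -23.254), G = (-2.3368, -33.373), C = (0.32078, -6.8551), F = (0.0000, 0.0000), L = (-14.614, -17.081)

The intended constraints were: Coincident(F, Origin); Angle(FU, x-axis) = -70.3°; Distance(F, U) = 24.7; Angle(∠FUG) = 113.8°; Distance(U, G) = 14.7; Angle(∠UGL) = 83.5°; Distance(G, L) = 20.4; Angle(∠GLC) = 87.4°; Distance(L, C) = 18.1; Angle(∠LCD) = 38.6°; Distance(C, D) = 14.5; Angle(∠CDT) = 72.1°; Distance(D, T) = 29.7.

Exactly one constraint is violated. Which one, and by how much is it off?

Distance(D, T) = 29.7 — off by 4.70.

F = (0.00, 0.00) ✓; FU at -70.30° ✓; |FU| = 24.70 ✓; ∠FUG = 113.8° ✓; |UG| = 14.70 ✓; ∠UGL = 83.50° ✓; |GL| = 20.40 ✓; ∠GLC = 87.40° ✓; |LC| = 18.10 ✓; ∠LCD = 38.60° ✓; |CD| = 14.50 ✓; ∠CDT = 72.10° ✓; |DT| = 25.00 ✗.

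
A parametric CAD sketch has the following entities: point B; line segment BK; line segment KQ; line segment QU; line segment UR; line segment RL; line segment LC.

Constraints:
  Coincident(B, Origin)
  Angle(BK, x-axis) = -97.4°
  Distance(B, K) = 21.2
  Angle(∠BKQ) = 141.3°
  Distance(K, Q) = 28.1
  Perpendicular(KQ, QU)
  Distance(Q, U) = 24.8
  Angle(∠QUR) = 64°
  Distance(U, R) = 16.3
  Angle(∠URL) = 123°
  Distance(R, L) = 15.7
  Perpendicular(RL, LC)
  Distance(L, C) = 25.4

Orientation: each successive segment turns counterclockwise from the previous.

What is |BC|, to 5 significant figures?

55.172

B is at the origin; BK runs at -97.4° with length 21.2, so K = (-2.7305, -21.023). ∠BKQ = 141.3° gives KQ at -58.700° from the x-axis; with |KQ| = 28.1, Q = (11.868, -45.034). KQ is perpendicular to QU, so QU runs at 31.300°; with |QU| = 24.8, U = (33.059, -32.150). ∠QUR = 64.0° gives UR at 147.30° from the x-axis; with |UR| = 16.3, R = (19.342, -23.344). ∠URL = 123.0° gives RL at -155.70° from the x-axis; with |RL| = 15.7, L = (5.0329, -29.805). RL is perpendicular to LC, so LC runs at -65.700°; with |LC| = 25.4, C = (15.485, -52.954). Then |BC| = |C − B| = 55.172.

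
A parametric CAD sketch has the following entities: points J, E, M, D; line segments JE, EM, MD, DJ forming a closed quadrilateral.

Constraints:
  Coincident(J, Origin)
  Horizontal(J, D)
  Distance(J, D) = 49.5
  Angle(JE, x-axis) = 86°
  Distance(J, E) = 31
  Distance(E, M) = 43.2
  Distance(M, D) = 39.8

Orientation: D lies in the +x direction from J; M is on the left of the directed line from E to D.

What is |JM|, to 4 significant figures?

59.50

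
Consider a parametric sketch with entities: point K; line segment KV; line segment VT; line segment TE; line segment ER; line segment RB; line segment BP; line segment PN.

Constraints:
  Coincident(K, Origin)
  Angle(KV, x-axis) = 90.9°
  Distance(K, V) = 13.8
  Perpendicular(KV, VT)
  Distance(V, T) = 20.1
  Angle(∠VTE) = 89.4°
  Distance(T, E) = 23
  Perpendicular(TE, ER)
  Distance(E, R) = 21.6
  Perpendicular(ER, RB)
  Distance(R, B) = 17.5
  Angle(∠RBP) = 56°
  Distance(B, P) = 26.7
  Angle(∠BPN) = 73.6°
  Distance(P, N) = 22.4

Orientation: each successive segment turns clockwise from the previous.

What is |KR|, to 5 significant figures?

9.1396

K is at the origin; KV runs at 90.9° with length 13.8, so V = (-0.21676, 13.798). The perpendicularity gives VT at right angles to KV, so VT runs at 0.90000°; with |VT| = 20.1, T = (19.881, 14.114). ∠VTE = 89.4° gives TE at -89.700° from the x-axis; with |TE| = 23.0, E = (20.001, -8.8857). The perpendicularity gives ER at right angles to TE, so ER runs at -179.70°; with |ER| = 21.6, R = (-1.5985, -8.9988). Then |KR| = |R − K| = 9.1396.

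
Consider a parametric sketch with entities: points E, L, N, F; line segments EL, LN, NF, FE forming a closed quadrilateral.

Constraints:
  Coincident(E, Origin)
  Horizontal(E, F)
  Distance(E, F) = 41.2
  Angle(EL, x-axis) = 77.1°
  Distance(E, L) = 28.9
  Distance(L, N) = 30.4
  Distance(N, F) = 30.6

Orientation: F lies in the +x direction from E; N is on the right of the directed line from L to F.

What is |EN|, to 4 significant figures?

10.84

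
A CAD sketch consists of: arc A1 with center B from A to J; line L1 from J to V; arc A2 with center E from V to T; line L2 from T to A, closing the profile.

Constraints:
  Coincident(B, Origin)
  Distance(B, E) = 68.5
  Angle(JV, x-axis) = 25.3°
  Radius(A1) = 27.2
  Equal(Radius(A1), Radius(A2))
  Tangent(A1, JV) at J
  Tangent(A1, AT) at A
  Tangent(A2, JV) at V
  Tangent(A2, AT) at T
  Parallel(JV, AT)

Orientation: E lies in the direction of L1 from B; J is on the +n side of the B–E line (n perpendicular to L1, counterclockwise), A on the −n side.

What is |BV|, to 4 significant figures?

73.70

Tangency of A1 to both parallel lines with radius 27.2 puts J and A at B ± 27.2·n: J = (-11.62, 24.59), A = (11.62, -24.59). Equal radii place V and T the same way about E: V = E + 27.2·n = (50.31, 53.87), T = E − 27.2·n = (73.55, 4.683). Then |BV| = |V − B| = 73.70.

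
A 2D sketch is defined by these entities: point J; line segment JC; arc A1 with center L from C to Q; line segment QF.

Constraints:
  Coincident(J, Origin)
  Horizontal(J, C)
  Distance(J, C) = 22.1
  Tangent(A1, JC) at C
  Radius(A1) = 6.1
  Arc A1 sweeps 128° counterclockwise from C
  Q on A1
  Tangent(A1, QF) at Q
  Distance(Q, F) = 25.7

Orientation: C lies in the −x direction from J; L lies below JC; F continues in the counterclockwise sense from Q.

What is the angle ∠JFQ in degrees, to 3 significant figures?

58.2°

J is at the origin; J and C share the same y with |JC| = 22.1 and C on the −x side, so C = (-22.1, 0.00). Tangency of A1 to JC means the radius LC is perpendicular to JC, so L = C + (0, -6.1) = (-22.1, -6.10). On A1, C sits at bearing 90° from L; a 128° counterclockwise sweep puts Q at bearing 218°, so Q = L + 6.1·(cos 218°, sin 218°) = (-26.9, -9.86). A1 meets QF tangentially, so LQ is at right angles to QF, so QF runs along (−sin 218°, cos 218°); with |QF| = 25.7, F = (-11.1, -30.1). Then cos ∠JFQ = FJ·FQ / (|FJ||FQ|), giving 58.2°.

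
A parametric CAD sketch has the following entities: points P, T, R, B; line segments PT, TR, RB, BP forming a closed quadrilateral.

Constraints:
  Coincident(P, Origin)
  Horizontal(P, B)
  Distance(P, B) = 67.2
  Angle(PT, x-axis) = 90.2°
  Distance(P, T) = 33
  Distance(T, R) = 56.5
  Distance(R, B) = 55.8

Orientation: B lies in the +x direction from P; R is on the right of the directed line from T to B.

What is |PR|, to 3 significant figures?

26.4

Checks: |TR| = 56.50 ✓; |RB| = 55.80 ✓.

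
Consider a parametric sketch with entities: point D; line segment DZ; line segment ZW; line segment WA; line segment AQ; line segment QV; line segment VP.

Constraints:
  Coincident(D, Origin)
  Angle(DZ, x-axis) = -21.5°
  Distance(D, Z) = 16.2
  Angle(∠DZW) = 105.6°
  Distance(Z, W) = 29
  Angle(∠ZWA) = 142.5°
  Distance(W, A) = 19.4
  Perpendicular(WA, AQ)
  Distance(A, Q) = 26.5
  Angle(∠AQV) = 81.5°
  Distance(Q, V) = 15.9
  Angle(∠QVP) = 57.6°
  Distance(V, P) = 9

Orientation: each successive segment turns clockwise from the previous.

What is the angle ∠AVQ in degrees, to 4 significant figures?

65.43°

D is at the origin; DZ runs at -21.5° with length 16.2, so Z = (15.07, -5.937). ∠DZW = 105.6° gives ZW at -95.90° from the x-axis; with |ZW| = 29.0, W = (12.09, -34.78). ∠ZWA = 142.5° gives WA at -133.4° from the x-axis; with |WA| = 19.4, A = (-1.238, -48.88). WA is perpendicular to AQ, so AQ runs at 136.6°; with |AQ| = 26.5, Q = (-20.49, -30.67). ∠AQV = 81.5° gives QV at 38.10° from the x-axis; with |QV| = 15.9, V = (-7.980, -20.86). Then cos ∠AVQ = VA·VQ / (|VA||VQ|), giving 65.43°.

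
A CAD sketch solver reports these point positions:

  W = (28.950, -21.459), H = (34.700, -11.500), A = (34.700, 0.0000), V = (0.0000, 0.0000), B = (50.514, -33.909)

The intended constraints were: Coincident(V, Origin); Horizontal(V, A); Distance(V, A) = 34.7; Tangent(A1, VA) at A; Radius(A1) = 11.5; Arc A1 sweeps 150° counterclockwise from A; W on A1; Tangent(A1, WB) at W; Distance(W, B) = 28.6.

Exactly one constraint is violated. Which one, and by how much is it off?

Distance(W, B) = 28.6 — off by 3.70.

V = (0.00, 0.00) ✓; V.y = 0.00, A.y = 0.00 ✓; |VA| = 34.70 ✓; ∠(HA, AV) = 90.00° ✓; |HA| = 11.50 ✓; bearing(H→W) − bearing(H→A) = 150.0° ✓; |HW| = 11.50 ✓; ∠(HW, WB) = 90.00° ✓; |WB| = 24.90 ✗.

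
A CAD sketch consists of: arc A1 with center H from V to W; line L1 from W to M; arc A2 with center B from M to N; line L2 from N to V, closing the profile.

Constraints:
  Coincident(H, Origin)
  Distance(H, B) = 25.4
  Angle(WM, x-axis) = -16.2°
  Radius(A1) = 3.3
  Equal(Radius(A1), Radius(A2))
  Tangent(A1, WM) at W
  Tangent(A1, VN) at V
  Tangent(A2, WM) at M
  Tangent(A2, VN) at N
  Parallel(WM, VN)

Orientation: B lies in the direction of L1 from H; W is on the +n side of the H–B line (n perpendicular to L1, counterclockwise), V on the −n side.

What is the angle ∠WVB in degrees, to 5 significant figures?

82.598°

The slot axis is L1's direction at -16.2°, so u = (cos -16.2°, sin -16.2°) = (0.96029, -0.27899) and n = (−sin -16.2°, cos -16.2°) = (0.27899, 0.96029). H is at the origin and B lies 25.4 along u from H, so B = 25.4·u = (24.391, -7.0864). Tangency of A1 to both parallel lines with radius 3.3 puts W and V at H ± 3.3·n: W = (0.92067, 3.1690), V = (-0.92067, -3.1690). Then cos ∠WVB = VW·VB / (|VW||VB|), giving 82.598°.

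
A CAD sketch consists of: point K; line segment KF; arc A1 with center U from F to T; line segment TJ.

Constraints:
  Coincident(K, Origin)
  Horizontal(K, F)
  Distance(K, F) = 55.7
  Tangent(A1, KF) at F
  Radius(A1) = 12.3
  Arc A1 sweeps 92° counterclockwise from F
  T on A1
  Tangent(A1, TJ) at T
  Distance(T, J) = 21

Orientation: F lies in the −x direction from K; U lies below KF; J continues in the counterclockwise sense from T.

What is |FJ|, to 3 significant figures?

35.6

K is at the origin; KF is horizontal with |KF| = 55.7 and F on the −x side, so F = (-55.7, 0.00). The tangent condition forces UF to be normal to KF, so U = F + (0, -12.3) = (-55.7, -12.3). On A1, F sits at bearing 90° from U; a 92° counterclockwise sweep puts T at bearing 182°, so T = U + 12.3·(cos 182°, sin 182°) = (-68.0, -12.7). A1 meets TJ tangentially, so UT is at right angles to TJ, so TJ runs along (−sin 182°, cos 182°); with |TJ| = 21.0, J = (-67.3, -33.7). Then |FJ| = |J − F| = 35.6.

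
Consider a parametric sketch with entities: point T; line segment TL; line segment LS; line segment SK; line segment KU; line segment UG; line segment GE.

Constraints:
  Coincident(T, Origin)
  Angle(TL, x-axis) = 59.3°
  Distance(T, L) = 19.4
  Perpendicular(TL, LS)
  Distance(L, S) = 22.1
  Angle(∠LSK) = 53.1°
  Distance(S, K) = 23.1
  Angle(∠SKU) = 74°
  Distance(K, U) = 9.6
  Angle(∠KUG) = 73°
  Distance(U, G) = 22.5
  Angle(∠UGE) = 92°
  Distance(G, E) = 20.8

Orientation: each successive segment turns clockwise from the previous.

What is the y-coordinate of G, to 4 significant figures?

1.997

∠SKU = 74.0° gives KU at 96.40° from the x-axis; with |KU| = 9.6, U = (6.480, 6.136). ∠KUG = 73.0° gives UG at -10.60° from the x-axis; with |UG| = 22.5, G = (28.60, 1.997). So G.y = 1.997.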